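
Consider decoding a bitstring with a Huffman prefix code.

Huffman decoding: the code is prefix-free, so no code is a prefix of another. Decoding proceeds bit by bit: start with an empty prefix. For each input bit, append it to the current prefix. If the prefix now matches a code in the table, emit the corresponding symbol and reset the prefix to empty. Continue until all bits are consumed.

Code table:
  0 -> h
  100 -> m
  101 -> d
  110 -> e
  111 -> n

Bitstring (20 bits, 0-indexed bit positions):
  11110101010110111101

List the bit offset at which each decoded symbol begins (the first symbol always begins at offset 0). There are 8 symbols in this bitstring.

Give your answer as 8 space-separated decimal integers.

Bit 0: prefix='1' (no match yet)
Bit 1: prefix='11' (no match yet)
Bit 2: prefix='111' -> emit 'n', reset
Bit 3: prefix='1' (no match yet)
Bit 4: prefix='10' (no match yet)
Bit 5: prefix='101' -> emit 'd', reset
Bit 6: prefix='0' -> emit 'h', reset
Bit 7: prefix='1' (no match yet)
Bit 8: prefix='10' (no match yet)
Bit 9: prefix='101' -> emit 'd', reset
Bit 10: prefix='0' -> emit 'h', reset
Bit 11: prefix='1' (no match yet)
Bit 12: prefix='11' (no match yet)
Bit 13: prefix='110' -> emit 'e', reset
Bit 14: prefix='1' (no match yet)
Bit 15: prefix='11' (no match yet)
Bit 16: prefix='111' -> emit 'n', reset
Bit 17: prefix='1' (no match yet)
Bit 18: prefix='10' (no match yet)
Bit 19: prefix='101' -> emit 'd', reset

Answer: 0 3 6 7 10 11 14 17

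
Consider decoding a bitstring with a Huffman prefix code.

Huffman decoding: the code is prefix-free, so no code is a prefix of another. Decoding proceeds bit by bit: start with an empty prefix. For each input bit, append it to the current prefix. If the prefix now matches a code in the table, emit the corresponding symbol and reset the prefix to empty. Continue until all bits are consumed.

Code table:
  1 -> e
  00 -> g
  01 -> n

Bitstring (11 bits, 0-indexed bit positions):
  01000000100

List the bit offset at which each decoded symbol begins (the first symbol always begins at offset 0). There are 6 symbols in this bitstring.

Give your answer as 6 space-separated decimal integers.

Bit 0: prefix='0' (no match yet)
Bit 1: prefix='01' -> emit 'n', reset
Bit 2: prefix='0' (no match yet)
Bit 3: prefix='00' -> emit 'g', reset
Bit 4: prefix='0' (no match yet)
Bit 5: prefix='00' -> emit 'g', reset
Bit 6: prefix='0' (no match yet)
Bit 7: prefix='00' -> emit 'g', reset
Bit 8: prefix='1' -> emit 'e', reset
Bit 9: prefix='0' (no match yet)
Bit 10: prefix='00' -> emit 'g', reset

Answer: 0 2 4 6 8 9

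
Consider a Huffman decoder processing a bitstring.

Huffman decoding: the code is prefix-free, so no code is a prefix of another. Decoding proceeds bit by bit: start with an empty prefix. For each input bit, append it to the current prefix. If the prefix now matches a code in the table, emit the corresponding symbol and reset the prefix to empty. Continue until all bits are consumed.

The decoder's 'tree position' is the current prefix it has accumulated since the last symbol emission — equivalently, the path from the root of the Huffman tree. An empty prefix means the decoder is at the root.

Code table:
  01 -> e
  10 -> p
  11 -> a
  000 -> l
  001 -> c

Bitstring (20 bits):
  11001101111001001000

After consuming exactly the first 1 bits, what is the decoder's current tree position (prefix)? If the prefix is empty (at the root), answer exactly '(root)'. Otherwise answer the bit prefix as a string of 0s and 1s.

Bit 0: prefix='1' (no match yet)

Answer: 1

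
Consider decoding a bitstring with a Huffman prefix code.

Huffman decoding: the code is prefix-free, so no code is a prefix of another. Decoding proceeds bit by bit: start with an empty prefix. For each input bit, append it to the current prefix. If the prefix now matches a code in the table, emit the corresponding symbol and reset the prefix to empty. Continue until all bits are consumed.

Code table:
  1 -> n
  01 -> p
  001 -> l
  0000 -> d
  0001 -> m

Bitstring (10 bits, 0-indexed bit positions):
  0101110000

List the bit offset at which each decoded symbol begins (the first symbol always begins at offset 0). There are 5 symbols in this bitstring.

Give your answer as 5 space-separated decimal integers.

Answer: 0 2 4 5 6

Derivation:
Bit 0: prefix='0' (no match yet)
Bit 1: prefix='01' -> emit 'p', reset
Bit 2: prefix='0' (no match yet)
Bit 3: prefix='01' -> emit 'p', reset
Bit 4: prefix='1' -> emit 'n', reset
Bit 5: prefix='1' -> emit 'n', reset
Bit 6: prefix='0' (no match yet)
Bit 7: prefix='00' (no match yet)
Bit 8: prefix='000' (no match yet)
Bit 9: prefix='0000' -> emit 'd', reset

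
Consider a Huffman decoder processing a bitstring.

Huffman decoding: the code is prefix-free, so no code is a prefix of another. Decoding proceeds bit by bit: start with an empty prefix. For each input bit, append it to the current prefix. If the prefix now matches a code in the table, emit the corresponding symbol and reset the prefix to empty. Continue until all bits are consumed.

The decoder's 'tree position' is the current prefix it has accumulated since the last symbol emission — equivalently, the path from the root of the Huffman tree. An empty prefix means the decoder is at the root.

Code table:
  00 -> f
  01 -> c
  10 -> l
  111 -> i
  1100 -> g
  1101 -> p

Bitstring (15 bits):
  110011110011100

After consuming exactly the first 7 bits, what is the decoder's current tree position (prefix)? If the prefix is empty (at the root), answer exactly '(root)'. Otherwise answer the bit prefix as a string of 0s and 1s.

Answer: (root)

Derivation:
Bit 0: prefix='1' (no match yet)
Bit 1: prefix='11' (no match yet)
Bit 2: prefix='110' (no match yet)
Bit 3: prefix='1100' -> emit 'g', reset
Bit 4: prefix='1' (no match yet)
Bit 5: prefix='11' (no match yet)
Bit 6: prefix='111' -> emit 'i', reset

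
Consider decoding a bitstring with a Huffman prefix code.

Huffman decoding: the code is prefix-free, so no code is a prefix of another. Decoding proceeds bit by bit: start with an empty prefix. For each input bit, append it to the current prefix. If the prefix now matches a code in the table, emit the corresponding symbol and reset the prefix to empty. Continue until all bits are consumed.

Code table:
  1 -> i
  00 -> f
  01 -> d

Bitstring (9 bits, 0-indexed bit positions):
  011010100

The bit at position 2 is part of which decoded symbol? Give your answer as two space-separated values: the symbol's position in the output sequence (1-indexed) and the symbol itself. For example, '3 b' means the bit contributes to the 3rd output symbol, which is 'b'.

Bit 0: prefix='0' (no match yet)
Bit 1: prefix='01' -> emit 'd', reset
Bit 2: prefix='1' -> emit 'i', reset
Bit 3: prefix='0' (no match yet)
Bit 4: prefix='01' -> emit 'd', reset
Bit 5: prefix='0' (no match yet)
Bit 6: prefix='01' -> emit 'd', reset

Answer: 2 i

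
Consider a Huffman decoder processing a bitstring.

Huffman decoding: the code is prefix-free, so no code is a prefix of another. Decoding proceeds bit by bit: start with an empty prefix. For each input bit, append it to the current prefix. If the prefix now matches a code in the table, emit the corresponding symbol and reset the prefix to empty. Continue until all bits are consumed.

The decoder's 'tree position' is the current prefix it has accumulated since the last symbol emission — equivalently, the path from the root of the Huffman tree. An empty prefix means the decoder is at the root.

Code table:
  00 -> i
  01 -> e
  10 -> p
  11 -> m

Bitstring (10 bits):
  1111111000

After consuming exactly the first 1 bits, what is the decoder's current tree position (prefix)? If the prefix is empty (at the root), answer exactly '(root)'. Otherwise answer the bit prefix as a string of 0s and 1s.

Answer: 1

Derivation:
Bit 0: prefix='1' (no match yet)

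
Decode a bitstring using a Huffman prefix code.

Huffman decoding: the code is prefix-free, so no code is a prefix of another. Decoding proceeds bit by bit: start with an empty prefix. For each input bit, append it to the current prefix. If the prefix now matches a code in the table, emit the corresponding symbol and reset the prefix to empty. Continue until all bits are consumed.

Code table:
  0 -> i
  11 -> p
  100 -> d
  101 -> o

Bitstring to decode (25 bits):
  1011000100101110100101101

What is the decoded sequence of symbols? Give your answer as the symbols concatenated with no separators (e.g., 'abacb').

Bit 0: prefix='1' (no match yet)
Bit 1: prefix='10' (no match yet)
Bit 2: prefix='101' -> emit 'o', reset
Bit 3: prefix='1' (no match yet)
Bit 4: prefix='10' (no match yet)
Bit 5: prefix='100' -> emit 'd', reset
Bit 6: prefix='0' -> emit 'i', reset
Bit 7: prefix='1' (no match yet)
Bit 8: prefix='10' (no match yet)
Bit 9: prefix='100' -> emit 'd', reset
Bit 10: prefix='1' (no match yet)
Bit 11: prefix='10' (no match yet)
Bit 12: prefix='101' -> emit 'o', reset
Bit 13: prefix='1' (no match yet)
Bit 14: prefix='11' -> emit 'p', reset
Bit 15: prefix='0' -> emit 'i', reset
Bit 16: prefix='1' (no match yet)
Bit 17: prefix='10' (no match yet)
Bit 18: prefix='100' -> emit 'd', reset
Bit 19: prefix='1' (no match yet)
Bit 20: prefix='10' (no match yet)
Bit 21: prefix='101' -> emit 'o', reset
Bit 22: prefix='1' (no match yet)
Bit 23: prefix='10' (no match yet)
Bit 24: prefix='101' -> emit 'o', reset

Answer: odidopidoo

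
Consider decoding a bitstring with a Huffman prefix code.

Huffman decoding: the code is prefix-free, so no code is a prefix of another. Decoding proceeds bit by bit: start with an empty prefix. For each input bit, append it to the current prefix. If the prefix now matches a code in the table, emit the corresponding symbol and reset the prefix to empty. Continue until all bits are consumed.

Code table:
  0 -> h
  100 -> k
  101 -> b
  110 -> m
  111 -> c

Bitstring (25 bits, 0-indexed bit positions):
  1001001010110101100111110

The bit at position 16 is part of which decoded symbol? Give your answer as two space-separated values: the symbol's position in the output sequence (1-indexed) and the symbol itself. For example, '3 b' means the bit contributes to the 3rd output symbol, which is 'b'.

Answer: 7 k

Derivation:
Bit 0: prefix='1' (no match yet)
Bit 1: prefix='10' (no match yet)
Bit 2: prefix='100' -> emit 'k', reset
Bit 3: prefix='1' (no match yet)
Bit 4: prefix='10' (no match yet)
Bit 5: prefix='100' -> emit 'k', reset
Bit 6: prefix='1' (no match yet)
Bit 7: prefix='10' (no match yet)
Bit 8: prefix='101' -> emit 'b', reset
Bit 9: prefix='0' -> emit 'h', reset
Bit 10: prefix='1' (no match yet)
Bit 11: prefix='11' (no match yet)
Bit 12: prefix='110' -> emit 'm', reset
Bit 13: prefix='1' (no match yet)
Bit 14: prefix='10' (no match yet)
Bit 15: prefix='101' -> emit 'b', reset
Bit 16: prefix='1' (no match yet)
Bit 17: prefix='10' (no match yet)
Bit 18: prefix='100' -> emit 'k', reset
Bit 19: prefix='1' (no match yet)
Bit 20: prefix='11' (no match yet)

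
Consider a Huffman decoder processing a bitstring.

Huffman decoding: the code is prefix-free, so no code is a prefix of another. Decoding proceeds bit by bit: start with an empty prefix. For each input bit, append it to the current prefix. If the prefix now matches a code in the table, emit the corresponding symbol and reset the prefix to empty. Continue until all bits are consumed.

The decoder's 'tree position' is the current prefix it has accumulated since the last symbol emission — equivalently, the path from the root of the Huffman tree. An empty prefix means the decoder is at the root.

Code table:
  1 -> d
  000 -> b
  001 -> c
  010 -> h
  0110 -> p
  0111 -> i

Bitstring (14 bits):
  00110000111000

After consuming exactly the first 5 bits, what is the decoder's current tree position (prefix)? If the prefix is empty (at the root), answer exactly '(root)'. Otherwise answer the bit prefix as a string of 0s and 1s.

Answer: 0

Derivation:
Bit 0: prefix='0' (no match yet)
Bit 1: prefix='00' (no match yet)
Bit 2: prefix='001' -> emit 'c', reset
Bit 3: prefix='1' -> emit 'd', reset
Bit 4: prefix='0' (no match yet)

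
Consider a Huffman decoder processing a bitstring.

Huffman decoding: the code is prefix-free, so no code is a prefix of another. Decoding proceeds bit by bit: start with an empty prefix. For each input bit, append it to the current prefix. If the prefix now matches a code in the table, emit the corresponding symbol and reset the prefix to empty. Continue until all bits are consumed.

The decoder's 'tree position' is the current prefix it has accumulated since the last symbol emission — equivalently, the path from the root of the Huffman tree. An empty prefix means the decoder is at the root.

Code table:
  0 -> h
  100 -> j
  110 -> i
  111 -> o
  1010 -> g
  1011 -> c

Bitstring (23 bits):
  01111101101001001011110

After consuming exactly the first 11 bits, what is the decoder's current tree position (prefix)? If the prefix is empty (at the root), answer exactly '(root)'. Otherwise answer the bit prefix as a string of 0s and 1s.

Answer: 1

Derivation:
Bit 0: prefix='0' -> emit 'h', reset
Bit 1: prefix='1' (no match yet)
Bit 2: prefix='11' (no match yet)
Bit 3: prefix='111' -> emit 'o', reset
Bit 4: prefix='1' (no match yet)
Bit 5: prefix='11' (no match yet)
Bit 6: prefix='110' -> emit 'i', reset
Bit 7: prefix='1' (no match yet)
Bit 8: prefix='11' (no match yet)
Bit 9: prefix='110' -> emit 'i', reset
Bit 10: prefix='1' (no match yet)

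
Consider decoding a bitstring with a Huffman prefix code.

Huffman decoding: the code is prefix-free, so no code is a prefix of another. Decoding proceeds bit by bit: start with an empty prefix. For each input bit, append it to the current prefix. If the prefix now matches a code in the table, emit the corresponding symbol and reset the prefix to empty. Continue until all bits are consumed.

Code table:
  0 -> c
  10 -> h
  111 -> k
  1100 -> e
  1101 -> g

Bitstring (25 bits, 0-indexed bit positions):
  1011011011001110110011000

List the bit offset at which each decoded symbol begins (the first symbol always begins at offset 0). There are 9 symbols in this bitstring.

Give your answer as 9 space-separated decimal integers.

Bit 0: prefix='1' (no match yet)
Bit 1: prefix='10' -> emit 'h', reset
Bit 2: prefix='1' (no match yet)
Bit 3: prefix='11' (no match yet)
Bit 4: prefix='110' (no match yet)
Bit 5: prefix='1101' -> emit 'g', reset
Bit 6: prefix='1' (no match yet)
Bit 7: prefix='10' -> emit 'h', reset
Bit 8: prefix='1' (no match yet)
Bit 9: prefix='11' (no match yet)
Bit 10: prefix='110' (no match yet)
Bit 11: prefix='1100' -> emit 'e', reset
Bit 12: prefix='1' (no match yet)
Bit 13: prefix='11' (no match yet)
Bit 14: prefix='111' -> emit 'k', reset
Bit 15: prefix='0' -> emit 'c', reset
Bit 16: prefix='1' (no match yet)
Bit 17: prefix='11' (no match yet)
Bit 18: prefix='110' (no match yet)
Bit 19: prefix='1100' -> emit 'e', reset
Bit 20: prefix='1' (no match yet)
Bit 21: prefix='11' (no match yet)
Bit 22: prefix='110' (no match yet)
Bit 23: prefix='1100' -> emit 'e', reset
Bit 24: prefix='0' -> emit 'c', reset

Answer: 0 2 6 8 12 15 16 20 24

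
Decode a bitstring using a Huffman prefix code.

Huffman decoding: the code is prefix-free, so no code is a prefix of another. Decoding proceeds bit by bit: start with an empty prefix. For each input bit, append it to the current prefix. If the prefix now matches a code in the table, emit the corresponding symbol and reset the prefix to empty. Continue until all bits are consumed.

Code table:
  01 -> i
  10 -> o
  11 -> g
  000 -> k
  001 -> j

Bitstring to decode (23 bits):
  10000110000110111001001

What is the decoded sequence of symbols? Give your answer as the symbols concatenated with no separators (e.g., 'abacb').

Bit 0: prefix='1' (no match yet)
Bit 1: prefix='10' -> emit 'o', reset
Bit 2: prefix='0' (no match yet)
Bit 3: prefix='00' (no match yet)
Bit 4: prefix='000' -> emit 'k', reset
Bit 5: prefix='1' (no match yet)
Bit 6: prefix='11' -> emit 'g', reset
Bit 7: prefix='0' (no match yet)
Bit 8: prefix='00' (no match yet)
Bit 9: prefix='000' -> emit 'k', reset
Bit 10: prefix='0' (no match yet)
Bit 11: prefix='01' -> emit 'i', reset
Bit 12: prefix='1' (no match yet)
Bit 13: prefix='10' -> emit 'o', reset
Bit 14: prefix='1' (no match yet)
Bit 15: prefix='11' -> emit 'g', reset
Bit 16: prefix='1' (no match yet)
Bit 17: prefix='10' -> emit 'o', reset
Bit 18: prefix='0' (no match yet)
Bit 19: prefix='01' -> emit 'i', reset
Bit 20: prefix='0' (no match yet)
Bit 21: prefix='00' (no match yet)
Bit 22: prefix='001' -> emit 'j', reset

Answer: okgkiogoij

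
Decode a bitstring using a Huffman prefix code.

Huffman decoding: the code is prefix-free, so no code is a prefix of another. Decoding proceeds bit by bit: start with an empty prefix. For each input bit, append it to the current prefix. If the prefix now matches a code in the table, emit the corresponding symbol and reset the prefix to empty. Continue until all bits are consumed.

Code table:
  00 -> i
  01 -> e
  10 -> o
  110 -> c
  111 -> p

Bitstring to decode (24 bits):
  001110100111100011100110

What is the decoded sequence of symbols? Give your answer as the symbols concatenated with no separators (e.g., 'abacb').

Bit 0: prefix='0' (no match yet)
Bit 1: prefix='00' -> emit 'i', reset
Bit 2: prefix='1' (no match yet)
Bit 3: prefix='11' (no match yet)
Bit 4: prefix='111' -> emit 'p', reset
Bit 5: prefix='0' (no match yet)
Bit 6: prefix='01' -> emit 'e', reset
Bit 7: prefix='0' (no match yet)
Bit 8: prefix='00' -> emit 'i', reset
Bit 9: prefix='1' (no match yet)
Bit 10: prefix='11' (no match yet)
Bit 11: prefix='111' -> emit 'p', reset
Bit 12: prefix='1' (no match yet)
Bit 13: prefix='10' -> emit 'o', reset
Bit 14: prefix='0' (no match yet)
Bit 15: prefix='00' -> emit 'i', reset
Bit 16: prefix='1' (no match yet)
Bit 17: prefix='11' (no match yet)
Bit 18: prefix='111' -> emit 'p', reset
Bit 19: prefix='0' (no match yet)
Bit 20: prefix='00' -> emit 'i', reset
Bit 21: prefix='1' (no match yet)
Bit 22: prefix='11' (no match yet)
Bit 23: prefix='110' -> emit 'c', reset

Answer: ipeipoipic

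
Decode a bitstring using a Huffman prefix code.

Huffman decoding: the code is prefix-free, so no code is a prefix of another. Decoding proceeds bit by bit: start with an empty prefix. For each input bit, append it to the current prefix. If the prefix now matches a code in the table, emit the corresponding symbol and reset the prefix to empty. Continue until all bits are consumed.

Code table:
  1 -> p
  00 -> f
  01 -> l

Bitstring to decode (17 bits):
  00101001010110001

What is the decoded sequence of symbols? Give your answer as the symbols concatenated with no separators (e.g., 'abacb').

Bit 0: prefix='0' (no match yet)
Bit 1: prefix='00' -> emit 'f', reset
Bit 2: prefix='1' -> emit 'p', reset
Bit 3: prefix='0' (no match yet)
Bit 4: prefix='01' -> emit 'l', reset
Bit 5: prefix='0' (no match yet)
Bit 6: prefix='00' -> emit 'f', reset
Bit 7: prefix='1' -> emit 'p', reset
Bit 8: prefix='0' (no match yet)
Bit 9: prefix='01' -> emit 'l', reset
Bit 10: prefix='0' (no match yet)
Bit 11: prefix='01' -> emit 'l', reset
Bit 12: prefix='1' -> emit 'p', reset
Bit 13: prefix='0' (no match yet)
Bit 14: prefix='00' -> emit 'f', reset
Bit 15: prefix='0' (no match yet)
Bit 16: prefix='01' -> emit 'l', reset

Answer: fplfpllpfl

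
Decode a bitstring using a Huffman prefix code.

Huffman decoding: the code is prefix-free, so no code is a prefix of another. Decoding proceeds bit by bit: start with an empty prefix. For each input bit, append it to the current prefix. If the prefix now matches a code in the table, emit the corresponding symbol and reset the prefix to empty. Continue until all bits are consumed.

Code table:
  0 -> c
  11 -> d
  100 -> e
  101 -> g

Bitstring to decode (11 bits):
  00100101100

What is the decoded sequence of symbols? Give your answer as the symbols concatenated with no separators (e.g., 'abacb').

Answer: ccege

Derivation:
Bit 0: prefix='0' -> emit 'c', reset
Bit 1: prefix='0' -> emit 'c', reset
Bit 2: prefix='1' (no match yet)
Bit 3: prefix='10' (no match yet)
Bit 4: prefix='100' -> emit 'e', reset
Bit 5: prefix='1' (no match yet)
Bit 6: prefix='10' (no match yet)
Bit 7: prefix='101' -> emit 'g', reset
Bit 8: prefix='1' (no match yet)
Bit 9: prefix='10' (no match yet)
Bit 10: prefix='100' -> emit 'e', reset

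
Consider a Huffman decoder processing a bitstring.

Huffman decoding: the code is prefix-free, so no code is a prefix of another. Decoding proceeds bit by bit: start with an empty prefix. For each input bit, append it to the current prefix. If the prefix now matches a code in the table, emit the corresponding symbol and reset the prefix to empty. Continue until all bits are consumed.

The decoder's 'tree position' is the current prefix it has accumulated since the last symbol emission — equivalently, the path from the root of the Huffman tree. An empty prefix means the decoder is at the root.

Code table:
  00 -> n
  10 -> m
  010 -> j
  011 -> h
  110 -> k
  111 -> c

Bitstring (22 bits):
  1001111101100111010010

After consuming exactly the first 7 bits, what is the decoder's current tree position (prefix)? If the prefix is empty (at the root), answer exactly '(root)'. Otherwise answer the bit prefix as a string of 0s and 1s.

Answer: 11

Derivation:
Bit 0: prefix='1' (no match yet)
Bit 1: prefix='10' -> emit 'm', reset
Bit 2: prefix='0' (no match yet)
Bit 3: prefix='01' (no match yet)
Bit 4: prefix='011' -> emit 'h', reset
Bit 5: prefix='1' (no match yet)
Bit 6: prefix='11' (no match yet)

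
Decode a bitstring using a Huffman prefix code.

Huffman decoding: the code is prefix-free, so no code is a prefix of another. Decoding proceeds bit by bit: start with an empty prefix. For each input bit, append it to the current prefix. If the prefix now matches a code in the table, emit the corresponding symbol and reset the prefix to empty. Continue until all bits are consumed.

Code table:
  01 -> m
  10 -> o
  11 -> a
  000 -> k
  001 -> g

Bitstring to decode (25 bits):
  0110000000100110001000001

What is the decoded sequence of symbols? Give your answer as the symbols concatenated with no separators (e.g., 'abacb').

Answer: mokkomogkg

Derivation:
Bit 0: prefix='0' (no match yet)
Bit 1: prefix='01' -> emit 'm', reset
Bit 2: prefix='1' (no match yet)
Bit 3: prefix='10' -> emit 'o', reset
Bit 4: prefix='0' (no match yet)
Bit 5: prefix='00' (no match yet)
Bit 6: prefix='000' -> emit 'k', reset
Bit 7: prefix='0' (no match yet)
Bit 8: prefix='00' (no match yet)
Bit 9: prefix='000' -> emit 'k', reset
Bit 10: prefix='1' (no match yet)
Bit 11: prefix='10' -> emit 'o', reset
Bit 12: prefix='0' (no match yet)
Bit 13: prefix='01' -> emit 'm', reset
Bit 14: prefix='1' (no match yet)
Bit 15: prefix='10' -> emit 'o', reset
Bit 16: prefix='0' (no match yet)
Bit 17: prefix='00' (no match yet)
Bit 18: prefix='001' -> emit 'g', reset
Bit 19: prefix='0' (no match yet)
Bit 20: prefix='00' (no match yet)
Bit 21: prefix='000' -> emit 'k', reset
Bit 22: prefix='0' (no match yet)
Bit 23: prefix='00' (no match yet)
Bit 24: prefix='001' -> emit 'g', reset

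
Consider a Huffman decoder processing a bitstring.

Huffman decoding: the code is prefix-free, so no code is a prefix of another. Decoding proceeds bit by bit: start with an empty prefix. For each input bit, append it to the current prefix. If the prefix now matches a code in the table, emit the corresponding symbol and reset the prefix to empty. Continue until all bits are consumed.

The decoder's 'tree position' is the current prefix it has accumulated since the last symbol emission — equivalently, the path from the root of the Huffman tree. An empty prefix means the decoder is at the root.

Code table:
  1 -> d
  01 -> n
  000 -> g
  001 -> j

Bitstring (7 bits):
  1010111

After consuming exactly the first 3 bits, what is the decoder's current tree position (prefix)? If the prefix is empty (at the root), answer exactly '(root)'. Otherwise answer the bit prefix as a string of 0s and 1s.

Answer: (root)

Derivation:
Bit 0: prefix='1' -> emit 'd', reset
Bit 1: prefix='0' (no match yet)
Bit 2: prefix='01' -> emit 'n', reset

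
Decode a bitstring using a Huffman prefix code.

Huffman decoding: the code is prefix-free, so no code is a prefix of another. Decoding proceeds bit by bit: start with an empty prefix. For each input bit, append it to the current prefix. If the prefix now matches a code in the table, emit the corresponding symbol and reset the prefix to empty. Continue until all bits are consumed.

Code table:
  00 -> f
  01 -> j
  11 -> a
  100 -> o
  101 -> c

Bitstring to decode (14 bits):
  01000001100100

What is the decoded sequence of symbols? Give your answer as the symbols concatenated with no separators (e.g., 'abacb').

Bit 0: prefix='0' (no match yet)
Bit 1: prefix='01' -> emit 'j', reset
Bit 2: prefix='0' (no match yet)
Bit 3: prefix='00' -> emit 'f', reset
Bit 4: prefix='0' (no match yet)
Bit 5: prefix='00' -> emit 'f', reset
Bit 6: prefix='0' (no match yet)
Bit 7: prefix='01' -> emit 'j', reset
Bit 8: prefix='1' (no match yet)
Bit 9: prefix='10' (no match yet)
Bit 10: prefix='100' -> emit 'o', reset
Bit 11: prefix='1' (no match yet)
Bit 12: prefix='10' (no match yet)
Bit 13: prefix='100' -> emit 'o', reset

Answer: jffjoo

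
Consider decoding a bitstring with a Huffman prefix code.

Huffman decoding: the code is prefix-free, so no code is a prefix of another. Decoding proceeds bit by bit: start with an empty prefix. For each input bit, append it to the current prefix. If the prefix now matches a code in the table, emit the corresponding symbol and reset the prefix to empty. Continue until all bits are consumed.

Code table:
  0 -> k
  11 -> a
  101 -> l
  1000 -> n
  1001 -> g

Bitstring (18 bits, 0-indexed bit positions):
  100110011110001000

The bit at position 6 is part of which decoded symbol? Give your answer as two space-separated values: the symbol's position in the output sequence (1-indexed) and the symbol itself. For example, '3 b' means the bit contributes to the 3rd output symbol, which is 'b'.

Answer: 2 g

Derivation:
Bit 0: prefix='1' (no match yet)
Bit 1: prefix='10' (no match yet)
Bit 2: prefix='100' (no match yet)
Bit 3: prefix='1001' -> emit 'g', reset
Bit 4: prefix='1' (no match yet)
Bit 5: prefix='10' (no match yet)
Bit 6: prefix='100' (no match yet)
Bit 7: prefix='1001' -> emit 'g', reset
Bit 8: prefix='1' (no match yet)
Bit 9: prefix='11' -> emit 'a', reset
Bit 10: prefix='1' (no match yet)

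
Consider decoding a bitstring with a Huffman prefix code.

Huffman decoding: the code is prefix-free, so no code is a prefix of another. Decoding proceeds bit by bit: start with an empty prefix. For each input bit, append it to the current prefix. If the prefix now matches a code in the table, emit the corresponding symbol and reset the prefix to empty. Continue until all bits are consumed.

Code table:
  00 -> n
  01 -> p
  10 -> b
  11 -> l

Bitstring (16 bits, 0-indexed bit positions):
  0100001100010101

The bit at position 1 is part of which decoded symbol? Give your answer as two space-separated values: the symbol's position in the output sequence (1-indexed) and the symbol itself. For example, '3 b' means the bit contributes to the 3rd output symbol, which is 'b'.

Answer: 1 p

Derivation:
Bit 0: prefix='0' (no match yet)
Bit 1: prefix='01' -> emit 'p', reset
Bit 2: prefix='0' (no match yet)
Bit 3: prefix='00' -> emit 'n', reset
Bit 4: prefix='0' (no match yet)
Bit 5: prefix='00' -> emit 'n', reset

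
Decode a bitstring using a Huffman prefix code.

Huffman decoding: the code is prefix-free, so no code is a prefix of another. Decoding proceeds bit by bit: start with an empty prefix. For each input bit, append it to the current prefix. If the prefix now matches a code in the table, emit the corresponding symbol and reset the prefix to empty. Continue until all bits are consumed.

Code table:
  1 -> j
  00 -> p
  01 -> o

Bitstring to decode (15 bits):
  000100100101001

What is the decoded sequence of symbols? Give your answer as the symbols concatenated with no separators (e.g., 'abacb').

Answer: popjpjopj

Derivation:
Bit 0: prefix='0' (no match yet)
Bit 1: prefix='00' -> emit 'p', reset
Bit 2: prefix='0' (no match yet)
Bit 3: prefix='01' -> emit 'o', reset
Bit 4: prefix='0' (no match yet)
Bit 5: prefix='00' -> emit 'p', reset
Bit 6: prefix='1' -> emit 'j', reset
Bit 7: prefix='0' (no match yet)
Bit 8: prefix='00' -> emit 'p', reset
Bit 9: prefix='1' -> emit 'j', reset
Bit 10: prefix='0' (no match yet)
Bit 11: prefix='01' -> emit 'o', reset
Bit 12: prefix='0' (no match yet)
Bit 13: prefix='00' -> emit 'p', reset
Bit 14: prefix='1' -> emit 'j', reset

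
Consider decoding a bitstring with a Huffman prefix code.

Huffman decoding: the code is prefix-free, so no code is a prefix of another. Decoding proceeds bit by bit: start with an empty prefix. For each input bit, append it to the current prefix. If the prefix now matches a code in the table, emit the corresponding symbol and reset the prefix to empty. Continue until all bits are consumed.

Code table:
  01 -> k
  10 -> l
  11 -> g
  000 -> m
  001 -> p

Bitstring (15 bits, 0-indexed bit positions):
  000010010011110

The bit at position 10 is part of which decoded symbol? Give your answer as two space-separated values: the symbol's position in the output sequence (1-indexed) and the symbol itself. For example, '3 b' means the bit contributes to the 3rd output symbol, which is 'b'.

Answer: 4 p

Derivation:
Bit 0: prefix='0' (no match yet)
Bit 1: prefix='00' (no match yet)
Bit 2: prefix='000' -> emit 'm', reset
Bit 3: prefix='0' (no match yet)
Bit 4: prefix='01' -> emit 'k', reset
Bit 5: prefix='0' (no match yet)
Bit 6: prefix='00' (no match yet)
Bit 7: prefix='001' -> emit 'p', reset
Bit 8: prefix='0' (no match yet)
Bit 9: prefix='00' (no match yet)
Bit 10: prefix='001' -> emit 'p', reset
Bit 11: prefix='1' (no match yet)
Bit 12: prefix='11' -> emit 'g', reset
Bit 13: prefix='1' (no match yet)
Bit 14: prefix='10' -> emit 'l', reset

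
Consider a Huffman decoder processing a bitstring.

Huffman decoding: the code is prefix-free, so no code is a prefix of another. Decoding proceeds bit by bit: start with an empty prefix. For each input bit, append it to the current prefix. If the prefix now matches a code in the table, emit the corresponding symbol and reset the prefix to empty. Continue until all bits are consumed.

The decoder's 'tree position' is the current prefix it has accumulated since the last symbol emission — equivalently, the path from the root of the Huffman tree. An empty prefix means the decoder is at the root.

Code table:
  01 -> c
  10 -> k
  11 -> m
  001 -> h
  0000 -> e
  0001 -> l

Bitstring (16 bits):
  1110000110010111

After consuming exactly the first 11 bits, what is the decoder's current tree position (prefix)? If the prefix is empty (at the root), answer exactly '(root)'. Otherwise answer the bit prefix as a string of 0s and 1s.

Bit 0: prefix='1' (no match yet)
Bit 1: prefix='11' -> emit 'm', reset
Bit 2: prefix='1' (no match yet)
Bit 3: prefix='10' -> emit 'k', reset
Bit 4: prefix='0' (no match yet)
Bit 5: prefix='00' (no match yet)
Bit 6: prefix='000' (no match yet)
Bit 7: prefix='0001' -> emit 'l', reset
Bit 8: prefix='1' (no match yet)
Bit 9: prefix='10' -> emit 'k', reset
Bit 10: prefix='0' (no match yet)

Answer: 0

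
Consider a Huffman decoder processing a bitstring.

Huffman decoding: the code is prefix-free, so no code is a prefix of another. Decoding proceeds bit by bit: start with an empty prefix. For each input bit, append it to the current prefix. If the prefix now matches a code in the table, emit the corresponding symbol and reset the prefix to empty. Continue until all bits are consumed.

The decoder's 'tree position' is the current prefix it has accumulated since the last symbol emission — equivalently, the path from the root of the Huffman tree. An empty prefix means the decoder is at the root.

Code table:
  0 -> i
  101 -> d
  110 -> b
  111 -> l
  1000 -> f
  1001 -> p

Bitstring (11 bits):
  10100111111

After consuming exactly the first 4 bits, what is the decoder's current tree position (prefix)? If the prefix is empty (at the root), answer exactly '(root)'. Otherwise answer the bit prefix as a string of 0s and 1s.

Bit 0: prefix='1' (no match yet)
Bit 1: prefix='10' (no match yet)
Bit 2: prefix='101' -> emit 'd', reset
Bit 3: prefix='0' -> emit 'i', reset

Answer: (root)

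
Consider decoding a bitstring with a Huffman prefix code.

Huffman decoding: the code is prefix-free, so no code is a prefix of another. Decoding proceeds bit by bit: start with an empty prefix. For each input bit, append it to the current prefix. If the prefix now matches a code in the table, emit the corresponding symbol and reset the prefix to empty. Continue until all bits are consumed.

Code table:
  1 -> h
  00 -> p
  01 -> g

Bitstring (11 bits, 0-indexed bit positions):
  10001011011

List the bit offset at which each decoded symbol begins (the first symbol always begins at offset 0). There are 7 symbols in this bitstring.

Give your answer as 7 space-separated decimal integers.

Answer: 0 1 3 5 7 8 10

Derivation:
Bit 0: prefix='1' -> emit 'h', reset
Bit 1: prefix='0' (no match yet)
Bit 2: prefix='00' -> emit 'p', reset
Bit 3: prefix='0' (no match yet)
Bit 4: prefix='01' -> emit 'g', reset
Bit 5: prefix='0' (no match yet)
Bit 6: prefix='01' -> emit 'g', reset
Bit 7: prefix='1' -> emit 'h', reset
Bit 8: prefix='0' (no match yet)
Bit 9: prefix='01' -> emit 'g', reset
Bit 10: prefix='1' -> emit 'h', reset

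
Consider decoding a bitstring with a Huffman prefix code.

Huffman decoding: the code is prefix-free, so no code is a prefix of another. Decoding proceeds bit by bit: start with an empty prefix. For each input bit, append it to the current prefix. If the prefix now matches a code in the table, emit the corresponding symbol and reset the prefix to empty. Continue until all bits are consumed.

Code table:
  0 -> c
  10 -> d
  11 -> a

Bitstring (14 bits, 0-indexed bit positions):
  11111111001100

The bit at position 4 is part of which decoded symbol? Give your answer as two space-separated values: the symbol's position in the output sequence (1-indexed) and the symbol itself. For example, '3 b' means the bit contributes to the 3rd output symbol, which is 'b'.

Bit 0: prefix='1' (no match yet)
Bit 1: prefix='11' -> emit 'a', reset
Bit 2: prefix='1' (no match yet)
Bit 3: prefix='11' -> emit 'a', reset
Bit 4: prefix='1' (no match yet)
Bit 5: prefix='11' -> emit 'a', reset
Bit 6: prefix='1' (no match yet)
Bit 7: prefix='11' -> emit 'a', reset
Bit 8: prefix='0' -> emit 'c', reset

Answer: 3 a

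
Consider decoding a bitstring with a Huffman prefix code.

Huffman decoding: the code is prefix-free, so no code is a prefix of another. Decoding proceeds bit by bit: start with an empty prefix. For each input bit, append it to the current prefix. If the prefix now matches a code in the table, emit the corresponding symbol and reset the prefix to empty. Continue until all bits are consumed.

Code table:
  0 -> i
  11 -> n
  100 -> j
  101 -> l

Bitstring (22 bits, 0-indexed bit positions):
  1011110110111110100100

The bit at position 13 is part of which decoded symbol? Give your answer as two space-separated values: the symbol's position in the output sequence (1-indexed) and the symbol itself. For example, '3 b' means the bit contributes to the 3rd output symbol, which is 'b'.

Answer: 6 n

Derivation:
Bit 0: prefix='1' (no match yet)
Bit 1: prefix='10' (no match yet)
Bit 2: prefix='101' -> emit 'l', reset
Bit 3: prefix='1' (no match yet)
Bit 4: prefix='11' -> emit 'n', reset
Bit 5: prefix='1' (no match yet)
Bit 6: prefix='10' (no match yet)
Bit 7: prefix='101' -> emit 'l', reset
Bit 8: prefix='1' (no match yet)
Bit 9: prefix='10' (no match yet)
Bit 10: prefix='101' -> emit 'l', reset
Bit 11: prefix='1' (no match yet)
Bit 12: prefix='11' -> emit 'n', reset
Bit 13: prefix='1' (no match yet)
Bit 14: prefix='11' -> emit 'n', reset
Bit 15: prefix='0' -> emit 'i', reset
Bit 16: prefix='1' (no match yet)
Bit 17: prefix='10' (no match yet)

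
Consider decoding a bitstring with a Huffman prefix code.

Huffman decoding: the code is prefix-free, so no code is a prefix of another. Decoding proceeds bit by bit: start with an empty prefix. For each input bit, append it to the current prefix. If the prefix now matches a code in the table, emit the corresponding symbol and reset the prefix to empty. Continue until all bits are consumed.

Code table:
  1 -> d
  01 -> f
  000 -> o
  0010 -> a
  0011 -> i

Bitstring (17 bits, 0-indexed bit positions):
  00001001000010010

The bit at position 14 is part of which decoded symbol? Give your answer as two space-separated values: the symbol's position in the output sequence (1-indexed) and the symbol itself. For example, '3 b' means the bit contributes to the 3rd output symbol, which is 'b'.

Bit 0: prefix='0' (no match yet)
Bit 1: prefix='00' (no match yet)
Bit 2: prefix='000' -> emit 'o', reset
Bit 3: prefix='0' (no match yet)
Bit 4: prefix='01' -> emit 'f', reset
Bit 5: prefix='0' (no match yet)
Bit 6: prefix='00' (no match yet)
Bit 7: prefix='001' (no match yet)
Bit 8: prefix='0010' -> emit 'a', reset
Bit 9: prefix='0' (no match yet)
Bit 10: prefix='00' (no match yet)
Bit 11: prefix='000' -> emit 'o', reset
Bit 12: prefix='1' -> emit 'd', reset
Bit 13: prefix='0' (no match yet)
Bit 14: prefix='00' (no match yet)
Bit 15: prefix='001' (no match yet)
Bit 16: prefix='0010' -> emit 'a', reset

Answer: 6 a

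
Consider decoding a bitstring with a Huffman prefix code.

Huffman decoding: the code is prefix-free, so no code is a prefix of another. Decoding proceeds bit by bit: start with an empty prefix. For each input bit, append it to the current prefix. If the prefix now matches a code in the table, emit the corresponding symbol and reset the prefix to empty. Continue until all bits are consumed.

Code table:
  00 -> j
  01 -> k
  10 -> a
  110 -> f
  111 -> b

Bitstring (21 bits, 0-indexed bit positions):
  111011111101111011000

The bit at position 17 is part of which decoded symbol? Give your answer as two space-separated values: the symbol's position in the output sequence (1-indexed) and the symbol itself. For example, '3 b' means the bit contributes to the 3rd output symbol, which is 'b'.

Answer: 7 f

Derivation:
Bit 0: prefix='1' (no match yet)
Bit 1: prefix='11' (no match yet)
Bit 2: prefix='111' -> emit 'b', reset
Bit 3: prefix='0' (no match yet)
Bit 4: prefix='01' -> emit 'k', reset
Bit 5: prefix='1' (no match yet)
Bit 6: prefix='11' (no match yet)
Bit 7: prefix='111' -> emit 'b', reset
Bit 8: prefix='1' (no match yet)
Bit 9: prefix='11' (no match yet)
Bit 10: prefix='110' -> emit 'f', reset
Bit 11: prefix='1' (no match yet)
Bit 12: prefix='11' (no match yet)
Bit 13: prefix='111' -> emit 'b', reset
Bit 14: prefix='1' (no match yet)
Bit 15: prefix='10' -> emit 'a', reset
Bit 16: prefix='1' (no match yet)
Bit 17: prefix='11' (no match yet)
Bit 18: prefix='110' -> emit 'f', reset
Bit 19: prefix='0' (no match yet)
Bit 20: prefix='00' -> emit 'j', reset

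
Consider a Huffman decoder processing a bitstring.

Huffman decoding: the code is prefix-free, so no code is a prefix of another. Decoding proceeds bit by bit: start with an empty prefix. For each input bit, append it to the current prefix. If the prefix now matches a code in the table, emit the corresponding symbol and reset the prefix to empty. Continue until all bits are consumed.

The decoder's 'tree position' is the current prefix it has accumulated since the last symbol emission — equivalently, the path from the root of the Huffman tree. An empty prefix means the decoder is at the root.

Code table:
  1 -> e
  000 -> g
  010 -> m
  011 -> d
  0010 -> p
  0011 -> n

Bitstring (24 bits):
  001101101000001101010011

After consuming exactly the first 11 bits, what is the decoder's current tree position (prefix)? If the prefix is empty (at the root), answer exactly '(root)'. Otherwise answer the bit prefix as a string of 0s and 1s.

Answer: 0

Derivation:
Bit 0: prefix='0' (no match yet)
Bit 1: prefix='00' (no match yet)
Bit 2: prefix='001' (no match yet)
Bit 3: prefix='0011' -> emit 'n', reset
Bit 4: prefix='0' (no match yet)
Bit 5: prefix='01' (no match yet)
Bit 6: prefix='011' -> emit 'd', reset
Bit 7: prefix='0' (no match yet)
Bit 8: prefix='01' (no match yet)
Bit 9: prefix='010' -> emit 'm', reset
Bit 10: prefix='0' (no match yet)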